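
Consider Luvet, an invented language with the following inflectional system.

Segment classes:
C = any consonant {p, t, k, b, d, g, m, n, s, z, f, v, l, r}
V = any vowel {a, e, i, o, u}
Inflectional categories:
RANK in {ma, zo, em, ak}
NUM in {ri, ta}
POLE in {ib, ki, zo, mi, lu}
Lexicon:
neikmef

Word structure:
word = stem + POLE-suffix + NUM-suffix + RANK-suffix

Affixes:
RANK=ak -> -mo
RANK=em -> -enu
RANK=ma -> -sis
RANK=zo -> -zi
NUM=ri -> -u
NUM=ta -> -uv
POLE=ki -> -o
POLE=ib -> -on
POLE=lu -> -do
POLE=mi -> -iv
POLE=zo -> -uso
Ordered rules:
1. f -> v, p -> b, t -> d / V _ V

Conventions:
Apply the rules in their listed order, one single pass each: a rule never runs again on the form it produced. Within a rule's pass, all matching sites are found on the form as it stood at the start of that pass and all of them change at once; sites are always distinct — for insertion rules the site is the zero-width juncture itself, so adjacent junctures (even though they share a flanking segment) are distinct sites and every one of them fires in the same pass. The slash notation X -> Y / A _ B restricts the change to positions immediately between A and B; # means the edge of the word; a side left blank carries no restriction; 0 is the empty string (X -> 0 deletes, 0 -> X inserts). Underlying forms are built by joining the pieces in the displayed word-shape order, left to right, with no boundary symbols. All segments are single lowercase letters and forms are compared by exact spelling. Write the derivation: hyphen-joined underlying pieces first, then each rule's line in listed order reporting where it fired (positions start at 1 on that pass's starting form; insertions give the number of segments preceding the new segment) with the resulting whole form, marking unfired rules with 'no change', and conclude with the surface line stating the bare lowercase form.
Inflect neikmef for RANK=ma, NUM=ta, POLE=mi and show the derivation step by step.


underlying: neikmef-iv-uv-sis
1. f -> v, p -> b, t -> d / V _ V: fires at position(s) 7: neikmevivuvsis
surface: neikmevivuvsis


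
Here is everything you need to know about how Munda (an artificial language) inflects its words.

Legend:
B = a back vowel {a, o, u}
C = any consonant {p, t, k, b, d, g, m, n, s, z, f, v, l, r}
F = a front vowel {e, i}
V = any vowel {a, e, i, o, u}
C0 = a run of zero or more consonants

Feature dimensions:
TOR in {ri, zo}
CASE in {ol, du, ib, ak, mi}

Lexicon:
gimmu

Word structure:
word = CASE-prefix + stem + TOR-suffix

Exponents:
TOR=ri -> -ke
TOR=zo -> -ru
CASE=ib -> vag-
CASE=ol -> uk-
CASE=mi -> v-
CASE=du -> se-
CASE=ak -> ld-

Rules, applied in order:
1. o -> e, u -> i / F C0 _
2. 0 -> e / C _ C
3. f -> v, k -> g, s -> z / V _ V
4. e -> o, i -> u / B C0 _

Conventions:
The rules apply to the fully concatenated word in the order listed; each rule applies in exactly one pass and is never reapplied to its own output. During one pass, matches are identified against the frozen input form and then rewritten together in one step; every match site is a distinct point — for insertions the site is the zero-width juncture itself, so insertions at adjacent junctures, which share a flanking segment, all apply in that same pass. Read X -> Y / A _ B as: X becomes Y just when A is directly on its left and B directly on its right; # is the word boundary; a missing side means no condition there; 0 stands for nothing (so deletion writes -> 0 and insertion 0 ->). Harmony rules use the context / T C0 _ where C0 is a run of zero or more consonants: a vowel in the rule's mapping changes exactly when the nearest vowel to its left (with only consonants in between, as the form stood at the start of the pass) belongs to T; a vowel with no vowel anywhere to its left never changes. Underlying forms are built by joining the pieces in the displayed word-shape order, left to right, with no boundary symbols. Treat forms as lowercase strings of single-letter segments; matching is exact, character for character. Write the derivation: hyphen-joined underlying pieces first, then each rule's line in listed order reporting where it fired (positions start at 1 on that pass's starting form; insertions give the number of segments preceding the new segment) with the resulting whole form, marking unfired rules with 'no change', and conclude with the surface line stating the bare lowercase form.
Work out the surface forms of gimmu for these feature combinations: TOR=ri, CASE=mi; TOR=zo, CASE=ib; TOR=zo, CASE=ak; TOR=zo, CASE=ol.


cell TOR=ri, CASE=mi:
underlying: v-gimmu-ke
1. o -> e, u -> i / F C0 _: fires at position(s) 6: vgimmike
2. 0 -> e / C _ C: inserts after position(s) 1, 4: vegimemike
3. f -> v, k -> g, s -> z / V _ V: fires at position(s) 9: vegimemige
4. e -> o, i -> u / B C0 _: no change
surface: vegimemige

cell TOR=zo, CASE=ib:
underlying: vag-gimmu-ru
1. o -> e, u -> i / F C0 _: fires at position(s) 8: vaggimmiru
2. 0 -> e / C _ C: inserts after position(s) 3, 6: vagegimemiru
3. f -> v, k -> g, s -> z / V _ V: no change
4. e -> o, i -> u / B C0 _: fires at position(s) 4: vagogimemiru
surface: vagogimemiru

cell TOR=zo, CASE=ak:
underlying: ld-gimmu-ru
1. o -> e, u -> i / F C0 _: fires at position(s) 7: ldgimmiru
2. 0 -> e / C _ C: inserts after position(s) 1, 2, 5: ledegimemiru
3. f -> v, k -> g, s -> z / V _ V: no change
4. e -> o, i -> u / B C0 _: no change
surface: ledegimemiru

cell TOR=zo, CASE=ol:
underlying: uk-gimmu-ru
1. o -> e, u -> i / F C0 _: fires at position(s) 7: ukgimmiru
2. 0 -> e / C _ C: inserts after position(s) 2, 5: ukegimemiru
3. f -> v, k -> g, s -> z / V _ V: fires at position(s) 2: ugegimemiru
4. e -> o, i -> u / B C0 _: fires at position(s) 3: ugogimemiru
surface: ugogimemiru


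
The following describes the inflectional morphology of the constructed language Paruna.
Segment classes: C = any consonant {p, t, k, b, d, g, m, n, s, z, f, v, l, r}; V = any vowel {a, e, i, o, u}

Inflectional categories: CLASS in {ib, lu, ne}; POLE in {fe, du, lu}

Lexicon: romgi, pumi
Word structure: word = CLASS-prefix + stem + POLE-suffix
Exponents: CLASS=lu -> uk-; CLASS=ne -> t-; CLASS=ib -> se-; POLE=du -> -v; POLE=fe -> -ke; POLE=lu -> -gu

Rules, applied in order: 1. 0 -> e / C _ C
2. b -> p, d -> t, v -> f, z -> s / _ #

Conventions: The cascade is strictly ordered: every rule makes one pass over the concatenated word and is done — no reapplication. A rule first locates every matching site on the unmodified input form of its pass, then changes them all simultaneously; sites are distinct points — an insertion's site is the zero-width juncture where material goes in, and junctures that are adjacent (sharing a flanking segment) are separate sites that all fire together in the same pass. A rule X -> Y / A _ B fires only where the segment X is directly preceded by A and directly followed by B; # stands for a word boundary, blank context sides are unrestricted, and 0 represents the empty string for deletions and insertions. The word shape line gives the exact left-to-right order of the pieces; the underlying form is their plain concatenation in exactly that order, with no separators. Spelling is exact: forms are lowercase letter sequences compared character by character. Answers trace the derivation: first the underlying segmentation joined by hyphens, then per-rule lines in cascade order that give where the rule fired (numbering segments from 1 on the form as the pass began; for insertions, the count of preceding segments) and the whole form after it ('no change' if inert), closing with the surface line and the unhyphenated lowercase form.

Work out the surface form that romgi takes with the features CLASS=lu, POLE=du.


underlying: uk-romgi-v
1. 0 -> e / C _ C: inserts after position(s) 2, 5: ukeromegiv
2. b -> p, d -> t, v -> f, z -> s / _ #: fires at position(s) 10: ukeromegif
surface: ukeromegif


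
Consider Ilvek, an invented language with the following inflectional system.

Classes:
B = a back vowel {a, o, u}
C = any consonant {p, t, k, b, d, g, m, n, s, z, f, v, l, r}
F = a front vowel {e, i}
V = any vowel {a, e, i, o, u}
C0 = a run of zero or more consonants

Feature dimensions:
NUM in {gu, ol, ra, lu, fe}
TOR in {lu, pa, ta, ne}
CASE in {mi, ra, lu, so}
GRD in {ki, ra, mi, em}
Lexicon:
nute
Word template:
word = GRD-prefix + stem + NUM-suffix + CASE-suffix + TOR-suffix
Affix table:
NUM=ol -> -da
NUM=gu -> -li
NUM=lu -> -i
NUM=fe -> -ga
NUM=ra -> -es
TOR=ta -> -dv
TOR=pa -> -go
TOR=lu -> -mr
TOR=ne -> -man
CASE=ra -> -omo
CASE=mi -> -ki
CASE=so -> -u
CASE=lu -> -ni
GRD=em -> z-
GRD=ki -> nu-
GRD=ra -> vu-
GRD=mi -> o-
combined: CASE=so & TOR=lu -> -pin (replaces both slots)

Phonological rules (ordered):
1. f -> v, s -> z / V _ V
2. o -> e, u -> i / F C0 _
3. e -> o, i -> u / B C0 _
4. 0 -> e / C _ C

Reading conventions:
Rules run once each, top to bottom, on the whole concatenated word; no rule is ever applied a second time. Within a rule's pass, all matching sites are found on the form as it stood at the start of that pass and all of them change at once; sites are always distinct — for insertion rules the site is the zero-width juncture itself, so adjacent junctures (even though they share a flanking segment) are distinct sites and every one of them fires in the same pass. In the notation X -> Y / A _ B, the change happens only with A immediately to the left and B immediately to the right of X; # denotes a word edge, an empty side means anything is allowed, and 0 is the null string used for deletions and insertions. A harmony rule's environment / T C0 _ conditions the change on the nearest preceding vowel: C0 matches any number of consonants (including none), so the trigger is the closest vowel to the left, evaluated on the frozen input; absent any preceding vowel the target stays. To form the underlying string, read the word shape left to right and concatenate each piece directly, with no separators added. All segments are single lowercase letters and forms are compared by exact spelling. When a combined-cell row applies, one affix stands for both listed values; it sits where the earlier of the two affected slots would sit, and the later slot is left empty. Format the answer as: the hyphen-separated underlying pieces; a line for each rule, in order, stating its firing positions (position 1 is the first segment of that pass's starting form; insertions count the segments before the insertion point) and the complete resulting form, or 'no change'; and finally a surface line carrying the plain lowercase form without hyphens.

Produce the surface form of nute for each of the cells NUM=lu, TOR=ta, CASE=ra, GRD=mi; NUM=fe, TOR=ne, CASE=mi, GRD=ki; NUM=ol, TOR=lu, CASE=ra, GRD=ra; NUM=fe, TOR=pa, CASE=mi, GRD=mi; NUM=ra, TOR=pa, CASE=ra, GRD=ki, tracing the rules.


cell NUM=lu, TOR=ta, CASE=ra, GRD=mi:
underlying: o-nute-i-omo-dv
1. f -> v, s -> z / V _ V: no change
2. o -> e, u -> i / F C0 _: fires at position(s) 7: onuteiemodv
3. e -> o, i -> u / B C0 _: fires at position(s) 5: onutoiemodv
4. 0 -> e / C _ C: inserts after position(s) 10: onutoiemodev
surface: onutoiemodev

cell NUM=fe, TOR=ne, CASE=mi, GRD=ki:
underlying: nu-nute-ga-ki-man
1. f -> v, s -> z / V _ V: no change
2. o -> e, u -> i / F C0 _: no change
3. e -> o, i -> u / B C0 _: fires at position(s) 6, 10: nunutogakuman
4. 0 -> e / C _ C: no change
surface: nunutogakuman

cell NUM=ol, TOR=lu, CASE=ra, GRD=ra:
underlying: vu-nute-da-omo-mr
1. f -> v, s -> z / V _ V: no change
2. o -> e, u -> i / F C0 _: no change
3. e -> o, i -> u / B C0 _: fires at position(s) 6: vunutodaomomr
4. 0 -> e / C _ C: inserts after position(s) 12: vunutodaomomer
surface: vunutodaomomer

cell NUM=fe, TOR=pa, CASE=mi, GRD=mi:
underlying: o-nute-ga-ki-go
1. f -> v, s -> z / V _ V: no change
2. o -> e, u -> i / F C0 _: fires at position(s) 11: onutegakige
3. e -> o, i -> u / B C0 _: fires at position(s) 5, 9: onutogakuge
4. 0 -> e / C _ C: no change
surface: onutogakuge

cell NUM=ra, TOR=pa, CASE=ra, GRD=ki:
underlying: nu-nute-es-omo-go
1. f -> v, s -> z / V _ V: fires at position(s) 8: nunuteezomogo
2. o -> e, u -> i / F C0 _: fires at position(s) 9: nunuteezemogo
3. e -> o, i -> u / B C0 _: fires at position(s) 6: nunutoezemogo
4. 0 -> e / C _ C: no change
surface: nunutoezemogo


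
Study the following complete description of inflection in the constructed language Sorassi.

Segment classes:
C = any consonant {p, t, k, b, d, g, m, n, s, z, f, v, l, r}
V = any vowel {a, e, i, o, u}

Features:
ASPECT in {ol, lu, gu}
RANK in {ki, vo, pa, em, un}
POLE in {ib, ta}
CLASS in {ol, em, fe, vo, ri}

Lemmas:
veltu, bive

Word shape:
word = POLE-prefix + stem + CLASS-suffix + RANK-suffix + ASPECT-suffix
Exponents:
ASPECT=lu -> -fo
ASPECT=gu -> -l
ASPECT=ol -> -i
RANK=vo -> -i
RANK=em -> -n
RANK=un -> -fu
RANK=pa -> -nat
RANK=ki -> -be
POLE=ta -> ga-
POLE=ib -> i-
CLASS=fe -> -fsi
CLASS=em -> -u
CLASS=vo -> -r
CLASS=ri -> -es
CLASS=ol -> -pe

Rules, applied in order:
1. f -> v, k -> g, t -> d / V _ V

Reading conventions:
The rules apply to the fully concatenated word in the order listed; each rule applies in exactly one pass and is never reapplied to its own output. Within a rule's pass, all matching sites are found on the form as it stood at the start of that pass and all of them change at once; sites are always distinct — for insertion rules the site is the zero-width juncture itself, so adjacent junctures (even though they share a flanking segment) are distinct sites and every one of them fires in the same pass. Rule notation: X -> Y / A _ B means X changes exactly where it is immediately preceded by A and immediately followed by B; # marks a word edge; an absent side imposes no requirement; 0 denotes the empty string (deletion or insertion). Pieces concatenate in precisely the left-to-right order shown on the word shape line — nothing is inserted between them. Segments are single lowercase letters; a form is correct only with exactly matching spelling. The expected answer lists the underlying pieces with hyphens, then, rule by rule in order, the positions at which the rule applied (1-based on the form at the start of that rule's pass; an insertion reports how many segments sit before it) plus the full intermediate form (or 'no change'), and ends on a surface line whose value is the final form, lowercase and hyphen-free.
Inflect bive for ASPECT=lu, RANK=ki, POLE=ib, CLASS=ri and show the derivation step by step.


underlying: i-bive-es-be-fo
1. f -> v, k -> g, t -> d / V _ V: fires at position(s) 10: ibiveesbevo
surface: ibiveesbevo


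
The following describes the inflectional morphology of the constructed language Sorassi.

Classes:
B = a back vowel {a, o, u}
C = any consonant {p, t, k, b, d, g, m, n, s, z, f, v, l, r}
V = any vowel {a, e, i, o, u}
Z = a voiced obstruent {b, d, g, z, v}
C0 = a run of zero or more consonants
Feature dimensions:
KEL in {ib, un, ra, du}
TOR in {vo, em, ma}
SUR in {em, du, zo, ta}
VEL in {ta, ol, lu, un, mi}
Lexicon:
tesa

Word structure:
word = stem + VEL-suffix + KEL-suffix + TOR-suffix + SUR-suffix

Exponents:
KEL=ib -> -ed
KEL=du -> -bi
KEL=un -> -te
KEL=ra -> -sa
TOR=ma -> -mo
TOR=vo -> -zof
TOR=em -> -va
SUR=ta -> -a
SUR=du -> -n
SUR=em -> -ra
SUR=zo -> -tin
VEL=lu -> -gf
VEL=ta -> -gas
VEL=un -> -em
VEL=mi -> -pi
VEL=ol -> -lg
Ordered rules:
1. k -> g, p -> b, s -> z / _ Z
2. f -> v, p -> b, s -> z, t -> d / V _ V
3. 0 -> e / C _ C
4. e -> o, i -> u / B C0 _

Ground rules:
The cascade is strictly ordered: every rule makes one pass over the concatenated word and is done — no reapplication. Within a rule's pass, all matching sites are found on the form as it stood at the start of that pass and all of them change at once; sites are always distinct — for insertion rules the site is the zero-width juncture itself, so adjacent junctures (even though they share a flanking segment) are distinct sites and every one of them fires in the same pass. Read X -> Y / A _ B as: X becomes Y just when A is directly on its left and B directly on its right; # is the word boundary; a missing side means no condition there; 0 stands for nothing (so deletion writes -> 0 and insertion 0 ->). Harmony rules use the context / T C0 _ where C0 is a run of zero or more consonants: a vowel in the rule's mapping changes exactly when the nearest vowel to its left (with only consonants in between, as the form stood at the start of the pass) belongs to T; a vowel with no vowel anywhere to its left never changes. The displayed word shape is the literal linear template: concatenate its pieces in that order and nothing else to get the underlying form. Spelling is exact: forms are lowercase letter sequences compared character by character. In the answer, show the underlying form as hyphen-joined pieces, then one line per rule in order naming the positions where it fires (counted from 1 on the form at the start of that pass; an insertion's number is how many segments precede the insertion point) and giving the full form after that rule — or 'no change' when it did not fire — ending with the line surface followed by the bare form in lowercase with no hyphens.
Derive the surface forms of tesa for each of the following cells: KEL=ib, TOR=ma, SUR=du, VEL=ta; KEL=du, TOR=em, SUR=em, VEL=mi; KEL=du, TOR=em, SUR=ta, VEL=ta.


cell KEL=ib, TOR=ma, SUR=du, VEL=ta:
underlying: tesa-gas-ed-mo-n
1. k -> g, p -> b, s -> z / _ Z: no change
2. f -> v, p -> b, s -> z, t -> d / V _ V: fires at position(s) 3, 7: tezagazedmon
3. 0 -> e / C _ C: inserts after position(s) 9: tezagazedemon
4. e -> o, i -> u / B C0 _: fires at position(s) 8: tezagazodemon
surface: tezagazodemon

cell KEL=du, TOR=em, SUR=em, VEL=mi:
underlying: tesa-pi-bi-va-ra
1. k -> g, p -> b, s -> z / _ Z: no change
2. f -> v, p -> b, s -> z, t -> d / V _ V: fires at position(s) 3, 5: tezabibivara
3. 0 -> e / C _ C: no change
4. e -> o, i -> u / B C0 _: fires at position(s) 6: tezabubivara
surface: tezabubivara

cell KEL=du, TOR=em, SUR=ta, VEL=ta:
underlying: tesa-gas-bi-va-a
1. k -> g, p -> b, s -> z / _ Z: fires at position(s) 7: tesagazbivaa
2. f -> v, p -> b, s -> z, t -> d / V _ V: fires at position(s) 3: tezagazbivaa
3. 0 -> e / C _ C: inserts after position(s) 7: tezagazebivaa
4. e -> o, i -> u / B C0 _: fires at position(s) 8: tezagazobivaa
surface: tezagazobivaa


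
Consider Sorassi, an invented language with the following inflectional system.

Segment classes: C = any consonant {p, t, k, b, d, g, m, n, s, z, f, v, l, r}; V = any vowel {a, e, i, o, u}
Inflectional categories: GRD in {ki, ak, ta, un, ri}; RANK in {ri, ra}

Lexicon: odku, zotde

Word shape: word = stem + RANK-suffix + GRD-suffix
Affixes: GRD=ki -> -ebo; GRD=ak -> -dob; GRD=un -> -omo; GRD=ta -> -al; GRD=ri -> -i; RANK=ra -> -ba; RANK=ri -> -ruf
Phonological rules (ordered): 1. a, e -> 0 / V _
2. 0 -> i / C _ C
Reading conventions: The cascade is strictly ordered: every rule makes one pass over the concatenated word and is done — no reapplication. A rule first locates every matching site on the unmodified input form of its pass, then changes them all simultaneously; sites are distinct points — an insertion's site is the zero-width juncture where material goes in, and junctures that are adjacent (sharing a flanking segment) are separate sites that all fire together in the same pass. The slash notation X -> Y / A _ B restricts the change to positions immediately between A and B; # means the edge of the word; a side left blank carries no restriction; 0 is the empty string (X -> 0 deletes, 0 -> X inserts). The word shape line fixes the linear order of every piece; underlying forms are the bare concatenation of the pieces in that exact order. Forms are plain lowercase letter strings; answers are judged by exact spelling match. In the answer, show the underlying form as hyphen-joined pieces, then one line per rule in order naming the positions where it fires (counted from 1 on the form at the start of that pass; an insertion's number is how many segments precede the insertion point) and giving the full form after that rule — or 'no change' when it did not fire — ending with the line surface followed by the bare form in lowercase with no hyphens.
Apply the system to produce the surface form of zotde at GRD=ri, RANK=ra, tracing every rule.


underlying: zotde-ba-i
1. a, e -> 0 / V _: no change
2. 0 -> i / C _ C: inserts after position(s) 3: zotidebai
surface: zotidebai


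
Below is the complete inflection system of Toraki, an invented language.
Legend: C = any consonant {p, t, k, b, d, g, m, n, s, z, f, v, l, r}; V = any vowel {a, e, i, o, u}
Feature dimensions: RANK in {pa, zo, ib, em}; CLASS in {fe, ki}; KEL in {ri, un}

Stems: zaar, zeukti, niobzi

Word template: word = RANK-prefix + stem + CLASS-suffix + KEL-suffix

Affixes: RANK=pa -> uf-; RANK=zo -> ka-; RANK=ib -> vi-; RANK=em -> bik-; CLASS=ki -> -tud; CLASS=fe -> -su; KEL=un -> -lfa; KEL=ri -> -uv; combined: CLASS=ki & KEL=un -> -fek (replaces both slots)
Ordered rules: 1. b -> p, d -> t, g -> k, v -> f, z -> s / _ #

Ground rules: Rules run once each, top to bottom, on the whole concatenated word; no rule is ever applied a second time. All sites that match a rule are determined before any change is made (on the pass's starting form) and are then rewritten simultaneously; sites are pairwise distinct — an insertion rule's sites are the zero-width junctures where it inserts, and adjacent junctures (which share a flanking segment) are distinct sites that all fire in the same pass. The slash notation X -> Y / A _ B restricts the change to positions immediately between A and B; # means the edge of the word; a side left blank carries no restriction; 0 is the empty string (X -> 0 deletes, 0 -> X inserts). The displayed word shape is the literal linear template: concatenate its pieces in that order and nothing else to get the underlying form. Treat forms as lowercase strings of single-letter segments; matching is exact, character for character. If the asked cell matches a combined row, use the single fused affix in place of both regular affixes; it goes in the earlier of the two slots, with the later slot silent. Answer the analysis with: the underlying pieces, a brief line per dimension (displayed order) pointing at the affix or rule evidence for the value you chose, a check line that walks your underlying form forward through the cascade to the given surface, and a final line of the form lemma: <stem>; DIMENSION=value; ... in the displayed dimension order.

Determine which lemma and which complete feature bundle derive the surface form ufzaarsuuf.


underlying: uf-zaar-su-uv
RANK=pa - signalled by the affix uf-
CLASS=fe - signalled by the affix -su
KEL=ri - signalled by the affix -uv
check: ufzaarsuuv -> ufzaarsuuf
lemma: zaar; RANK=pa; CLASS=fe; KEL=ri


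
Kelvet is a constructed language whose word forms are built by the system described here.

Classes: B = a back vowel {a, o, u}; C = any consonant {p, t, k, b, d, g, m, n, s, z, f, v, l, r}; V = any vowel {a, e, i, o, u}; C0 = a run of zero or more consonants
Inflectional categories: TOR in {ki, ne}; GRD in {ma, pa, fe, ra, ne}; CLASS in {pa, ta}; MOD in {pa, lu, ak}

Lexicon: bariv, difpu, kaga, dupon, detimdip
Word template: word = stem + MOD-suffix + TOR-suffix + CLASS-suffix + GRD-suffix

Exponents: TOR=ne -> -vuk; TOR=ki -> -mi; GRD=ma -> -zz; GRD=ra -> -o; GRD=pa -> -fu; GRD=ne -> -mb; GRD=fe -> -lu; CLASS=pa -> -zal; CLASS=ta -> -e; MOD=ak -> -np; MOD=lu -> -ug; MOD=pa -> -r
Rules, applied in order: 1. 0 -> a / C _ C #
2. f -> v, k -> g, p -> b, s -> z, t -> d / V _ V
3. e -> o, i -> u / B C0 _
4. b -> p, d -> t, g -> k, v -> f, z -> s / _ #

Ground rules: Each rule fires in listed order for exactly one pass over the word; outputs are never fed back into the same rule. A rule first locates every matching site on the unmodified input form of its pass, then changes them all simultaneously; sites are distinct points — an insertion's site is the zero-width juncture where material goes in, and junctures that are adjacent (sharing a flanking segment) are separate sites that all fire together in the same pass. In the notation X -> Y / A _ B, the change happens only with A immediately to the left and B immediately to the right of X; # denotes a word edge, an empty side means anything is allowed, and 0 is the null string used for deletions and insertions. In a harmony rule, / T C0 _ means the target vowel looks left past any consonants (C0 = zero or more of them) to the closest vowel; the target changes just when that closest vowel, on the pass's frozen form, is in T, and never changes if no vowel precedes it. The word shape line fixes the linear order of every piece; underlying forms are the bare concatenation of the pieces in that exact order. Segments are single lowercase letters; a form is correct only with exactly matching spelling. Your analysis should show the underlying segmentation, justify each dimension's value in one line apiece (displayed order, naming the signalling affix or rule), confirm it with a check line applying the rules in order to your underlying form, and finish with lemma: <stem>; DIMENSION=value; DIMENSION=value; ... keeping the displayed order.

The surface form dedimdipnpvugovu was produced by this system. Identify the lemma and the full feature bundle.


underlying: detimdip-np-vuk-e-fu
TOR=ne - signalled by the affix -vuk
GRD=pa - signalled by the affix -fu
CLASS=ta - signalled by the affix -e
MOD=ak - signalled by the affix -np
check: detimdipnpvukefu -> detimdipnpvukefu -> dedimdipnpvugevu -> dedimdipnpvugovu -> dedimdipnpvugovu
lemma: detimdip; TOR=ne; GRD=pa; CLASS=ta; MOD=ak


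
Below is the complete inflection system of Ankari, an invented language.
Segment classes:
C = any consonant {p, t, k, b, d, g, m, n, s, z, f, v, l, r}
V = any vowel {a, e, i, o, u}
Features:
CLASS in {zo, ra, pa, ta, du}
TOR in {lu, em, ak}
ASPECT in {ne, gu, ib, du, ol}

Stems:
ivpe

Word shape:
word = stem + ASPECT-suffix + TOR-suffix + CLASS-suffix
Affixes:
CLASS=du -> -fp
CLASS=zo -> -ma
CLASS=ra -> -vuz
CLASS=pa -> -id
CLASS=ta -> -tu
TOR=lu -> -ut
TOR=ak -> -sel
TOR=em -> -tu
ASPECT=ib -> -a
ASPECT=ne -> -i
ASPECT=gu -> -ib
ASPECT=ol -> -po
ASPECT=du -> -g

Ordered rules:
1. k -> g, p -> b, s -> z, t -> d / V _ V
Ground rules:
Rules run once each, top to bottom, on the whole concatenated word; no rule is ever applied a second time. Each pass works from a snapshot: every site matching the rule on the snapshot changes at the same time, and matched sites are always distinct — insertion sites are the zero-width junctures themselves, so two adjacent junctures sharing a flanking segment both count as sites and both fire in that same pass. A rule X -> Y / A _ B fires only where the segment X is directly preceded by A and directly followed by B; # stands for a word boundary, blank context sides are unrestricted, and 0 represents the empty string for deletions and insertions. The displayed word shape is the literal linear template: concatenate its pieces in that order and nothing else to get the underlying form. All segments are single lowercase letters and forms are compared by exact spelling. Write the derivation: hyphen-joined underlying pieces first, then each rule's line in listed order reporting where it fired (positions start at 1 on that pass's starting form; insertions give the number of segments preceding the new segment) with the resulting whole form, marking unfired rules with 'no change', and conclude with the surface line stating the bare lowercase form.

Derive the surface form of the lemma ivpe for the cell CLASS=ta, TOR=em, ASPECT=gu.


underlying: ivpe-ib-tu-tu
1. k -> g, p -> b, s -> z, t -> d / V _ V: fires at position(s) 9: ivpeibtudu
surface: ivpeibtudu


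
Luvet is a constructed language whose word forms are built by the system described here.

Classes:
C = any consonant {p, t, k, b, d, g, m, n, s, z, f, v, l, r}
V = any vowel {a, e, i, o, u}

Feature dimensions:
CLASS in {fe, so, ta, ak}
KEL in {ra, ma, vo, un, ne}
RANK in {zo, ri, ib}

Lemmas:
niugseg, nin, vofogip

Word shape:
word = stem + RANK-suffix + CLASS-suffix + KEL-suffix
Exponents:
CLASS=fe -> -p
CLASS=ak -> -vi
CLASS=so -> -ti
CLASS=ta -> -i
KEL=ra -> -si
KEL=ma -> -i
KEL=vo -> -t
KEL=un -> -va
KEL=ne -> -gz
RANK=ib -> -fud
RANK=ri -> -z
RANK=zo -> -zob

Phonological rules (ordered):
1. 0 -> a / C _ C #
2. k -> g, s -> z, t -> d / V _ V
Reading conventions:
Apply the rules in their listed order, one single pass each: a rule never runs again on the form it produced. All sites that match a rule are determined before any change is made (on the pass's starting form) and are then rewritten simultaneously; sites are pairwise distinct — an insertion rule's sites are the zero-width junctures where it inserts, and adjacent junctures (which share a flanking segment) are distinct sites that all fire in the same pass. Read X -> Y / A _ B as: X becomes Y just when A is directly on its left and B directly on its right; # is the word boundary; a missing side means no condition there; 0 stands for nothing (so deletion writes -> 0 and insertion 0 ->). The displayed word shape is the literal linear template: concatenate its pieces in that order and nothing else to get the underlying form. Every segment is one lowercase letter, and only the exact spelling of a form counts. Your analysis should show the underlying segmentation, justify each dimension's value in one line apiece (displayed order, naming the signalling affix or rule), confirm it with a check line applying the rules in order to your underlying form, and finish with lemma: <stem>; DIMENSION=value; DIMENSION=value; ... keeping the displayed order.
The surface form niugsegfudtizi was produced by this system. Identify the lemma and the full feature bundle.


underlying: niugseg-fud-ti-si
CLASS=so - signalled by the affix -ti
KEL=ra - signalled by the affix -si
RANK=ib - signalled by the affix -fud
check: niugsegfudtisi -> niugsegfudtisi -> niugsegfudtizi
lemma: niugseg; CLASS=so; KEL=ra; RANK=ib


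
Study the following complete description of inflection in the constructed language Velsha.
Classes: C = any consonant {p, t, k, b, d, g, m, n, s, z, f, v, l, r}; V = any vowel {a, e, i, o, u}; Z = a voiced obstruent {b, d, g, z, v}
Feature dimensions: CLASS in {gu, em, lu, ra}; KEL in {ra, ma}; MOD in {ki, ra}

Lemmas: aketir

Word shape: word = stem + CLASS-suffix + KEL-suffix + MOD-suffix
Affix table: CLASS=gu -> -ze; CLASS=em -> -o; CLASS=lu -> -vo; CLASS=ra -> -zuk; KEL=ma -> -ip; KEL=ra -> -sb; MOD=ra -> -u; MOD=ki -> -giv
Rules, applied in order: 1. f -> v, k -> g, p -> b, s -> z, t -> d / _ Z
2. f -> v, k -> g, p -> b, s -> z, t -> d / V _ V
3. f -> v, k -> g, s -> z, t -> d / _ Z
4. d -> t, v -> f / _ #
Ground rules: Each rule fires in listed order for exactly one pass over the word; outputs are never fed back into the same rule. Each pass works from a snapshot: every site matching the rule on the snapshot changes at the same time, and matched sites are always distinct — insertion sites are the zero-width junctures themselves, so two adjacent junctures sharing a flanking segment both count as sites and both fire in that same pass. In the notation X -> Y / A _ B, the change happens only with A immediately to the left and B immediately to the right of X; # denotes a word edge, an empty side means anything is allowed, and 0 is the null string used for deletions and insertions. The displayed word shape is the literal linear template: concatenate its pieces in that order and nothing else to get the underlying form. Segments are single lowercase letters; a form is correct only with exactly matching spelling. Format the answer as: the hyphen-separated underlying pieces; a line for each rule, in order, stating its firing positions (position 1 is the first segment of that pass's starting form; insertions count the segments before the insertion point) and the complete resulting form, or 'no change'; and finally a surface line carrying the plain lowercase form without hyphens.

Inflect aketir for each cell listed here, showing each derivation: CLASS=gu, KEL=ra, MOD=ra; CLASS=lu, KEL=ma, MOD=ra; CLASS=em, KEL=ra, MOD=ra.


cell CLASS=gu, KEL=ra, MOD=ra:
underlying: aketir-ze-sb-u
1. f -> v, k -> g, p -> b, s -> z, t -> d / _ Z: fires at position(s) 9: aketirzezbu
2. f -> v, k -> g, p -> b, s -> z, t -> d / V _ V: fires at position(s) 2, 4: agedirzezbu
3. f -> v, k -> g, s -> z, t -> d / _ Z: no change
4. d -> t, v -> f / _ #: no change
surface: agedirzezbu

cell CLASS=lu, KEL=ma, MOD=ra:
underlying: aketir-vo-ip-u
1. f -> v, k -> g, p -> b, s -> z, t -> d / _ Z: no change
2. f -> v, k -> g, p -> b, s -> z, t -> d / V _ V: fires at position(s) 2, 4, 10: agedirvoibu
3. f -> v, k -> g, s -> z, t -> d / _ Z: no change
4. d -> t, v -> f / _ #: no change
surface: agedirvoibu

cell CLASS=em, KEL=ra, MOD=ra:
underlying: aketir-o-sb-u
1. f -> v, k -> g, p -> b, s -> z, t -> d / _ Z: fires at position(s) 8: aketirozbu
2. f -> v, k -> g, p -> b, s -> z, t -> d / V _ V: fires at position(s) 2, 4: agedirozbu
3. f -> v, k -> g, s -> z, t -> d / _ Z: no change
4. d -> t, v -> f / _ #: no change
surface: agedirozbu


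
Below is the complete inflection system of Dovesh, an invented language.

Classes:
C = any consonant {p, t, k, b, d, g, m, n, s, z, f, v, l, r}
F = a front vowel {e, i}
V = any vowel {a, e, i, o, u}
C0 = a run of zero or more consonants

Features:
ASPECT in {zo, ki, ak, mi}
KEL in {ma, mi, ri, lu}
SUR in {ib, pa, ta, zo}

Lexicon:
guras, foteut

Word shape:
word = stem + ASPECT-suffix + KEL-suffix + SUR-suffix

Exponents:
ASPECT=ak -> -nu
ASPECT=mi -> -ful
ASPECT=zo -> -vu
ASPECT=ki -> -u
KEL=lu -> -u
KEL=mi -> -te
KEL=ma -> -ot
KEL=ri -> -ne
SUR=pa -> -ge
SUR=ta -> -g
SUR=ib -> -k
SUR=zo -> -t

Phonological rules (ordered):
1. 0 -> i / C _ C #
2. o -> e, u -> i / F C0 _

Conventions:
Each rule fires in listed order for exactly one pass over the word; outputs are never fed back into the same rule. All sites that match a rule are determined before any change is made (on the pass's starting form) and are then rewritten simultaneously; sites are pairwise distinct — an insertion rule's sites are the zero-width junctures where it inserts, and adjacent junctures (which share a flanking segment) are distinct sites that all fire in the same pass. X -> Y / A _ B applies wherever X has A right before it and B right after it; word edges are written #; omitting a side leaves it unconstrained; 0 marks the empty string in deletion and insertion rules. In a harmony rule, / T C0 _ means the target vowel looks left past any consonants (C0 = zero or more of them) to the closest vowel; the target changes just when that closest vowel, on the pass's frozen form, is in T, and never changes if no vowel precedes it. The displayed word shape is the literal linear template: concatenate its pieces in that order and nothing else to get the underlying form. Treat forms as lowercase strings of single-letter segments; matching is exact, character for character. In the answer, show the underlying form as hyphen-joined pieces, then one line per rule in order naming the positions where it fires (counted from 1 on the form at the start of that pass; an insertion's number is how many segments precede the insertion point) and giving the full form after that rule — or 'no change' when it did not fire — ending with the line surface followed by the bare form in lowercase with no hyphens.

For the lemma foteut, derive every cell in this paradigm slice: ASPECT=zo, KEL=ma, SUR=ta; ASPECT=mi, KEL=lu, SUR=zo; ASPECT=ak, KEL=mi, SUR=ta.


cell ASPECT=zo, KEL=ma, SUR=ta:
underlying: foteut-vu-ot-g
1. 0 -> i / C _ C #: inserts after position(s) 10: foteutvuotig
2. o -> e, u -> i / F C0 _: fires at position(s) 5: foteitvuotig
surface: foteitvuotig

cell ASPECT=mi, KEL=lu, SUR=zo:
underlying: foteut-ful-u-t
1. 0 -> i / C _ C #: no change
2. o -> e, u -> i / F C0 _: fires at position(s) 5: foteitfulut
surface: foteitfulut

cell ASPECT=ak, KEL=mi, SUR=ta:
underlying: foteut-nu-te-g
1. 0 -> i / C _ C #: no change
2. o -> e, u -> i / F C0 _: fires at position(s) 5: foteitnuteg
surface: foteitnuteg


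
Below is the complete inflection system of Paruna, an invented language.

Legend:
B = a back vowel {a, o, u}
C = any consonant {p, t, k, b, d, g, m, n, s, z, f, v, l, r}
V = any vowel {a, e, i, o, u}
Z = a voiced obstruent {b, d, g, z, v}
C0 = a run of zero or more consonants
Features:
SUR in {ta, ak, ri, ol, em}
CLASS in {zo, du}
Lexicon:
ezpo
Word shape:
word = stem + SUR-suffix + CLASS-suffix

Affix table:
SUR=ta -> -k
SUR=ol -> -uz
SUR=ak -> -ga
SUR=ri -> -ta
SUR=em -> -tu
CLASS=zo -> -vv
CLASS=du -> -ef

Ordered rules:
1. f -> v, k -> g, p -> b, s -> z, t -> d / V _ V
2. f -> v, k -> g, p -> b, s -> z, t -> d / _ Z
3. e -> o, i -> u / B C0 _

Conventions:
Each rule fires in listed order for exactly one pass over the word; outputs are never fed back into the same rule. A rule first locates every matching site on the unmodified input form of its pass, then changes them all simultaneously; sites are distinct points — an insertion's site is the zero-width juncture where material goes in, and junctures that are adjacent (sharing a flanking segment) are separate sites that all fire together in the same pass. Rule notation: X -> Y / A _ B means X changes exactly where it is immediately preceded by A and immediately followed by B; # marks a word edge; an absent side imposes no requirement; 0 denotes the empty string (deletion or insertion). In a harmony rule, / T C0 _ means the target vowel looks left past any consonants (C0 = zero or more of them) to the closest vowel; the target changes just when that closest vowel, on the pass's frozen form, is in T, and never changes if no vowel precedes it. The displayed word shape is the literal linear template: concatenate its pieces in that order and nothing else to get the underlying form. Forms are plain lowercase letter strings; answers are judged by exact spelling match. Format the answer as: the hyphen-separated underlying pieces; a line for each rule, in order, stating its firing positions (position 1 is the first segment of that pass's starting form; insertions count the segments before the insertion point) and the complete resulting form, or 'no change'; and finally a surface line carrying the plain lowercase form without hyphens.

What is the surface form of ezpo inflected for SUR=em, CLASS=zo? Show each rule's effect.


underlying: ezpo-tu-vv
1. f -> v, k -> g, p -> b, s -> z, t -> d / V _ V: fires at position(s) 5: ezpoduvv
2. f -> v, k -> g, p -> b, s -> z, t -> d / _ Z: no change
3. e -> o, i -> u / B C0 _: no change
surface: ezpoduvv


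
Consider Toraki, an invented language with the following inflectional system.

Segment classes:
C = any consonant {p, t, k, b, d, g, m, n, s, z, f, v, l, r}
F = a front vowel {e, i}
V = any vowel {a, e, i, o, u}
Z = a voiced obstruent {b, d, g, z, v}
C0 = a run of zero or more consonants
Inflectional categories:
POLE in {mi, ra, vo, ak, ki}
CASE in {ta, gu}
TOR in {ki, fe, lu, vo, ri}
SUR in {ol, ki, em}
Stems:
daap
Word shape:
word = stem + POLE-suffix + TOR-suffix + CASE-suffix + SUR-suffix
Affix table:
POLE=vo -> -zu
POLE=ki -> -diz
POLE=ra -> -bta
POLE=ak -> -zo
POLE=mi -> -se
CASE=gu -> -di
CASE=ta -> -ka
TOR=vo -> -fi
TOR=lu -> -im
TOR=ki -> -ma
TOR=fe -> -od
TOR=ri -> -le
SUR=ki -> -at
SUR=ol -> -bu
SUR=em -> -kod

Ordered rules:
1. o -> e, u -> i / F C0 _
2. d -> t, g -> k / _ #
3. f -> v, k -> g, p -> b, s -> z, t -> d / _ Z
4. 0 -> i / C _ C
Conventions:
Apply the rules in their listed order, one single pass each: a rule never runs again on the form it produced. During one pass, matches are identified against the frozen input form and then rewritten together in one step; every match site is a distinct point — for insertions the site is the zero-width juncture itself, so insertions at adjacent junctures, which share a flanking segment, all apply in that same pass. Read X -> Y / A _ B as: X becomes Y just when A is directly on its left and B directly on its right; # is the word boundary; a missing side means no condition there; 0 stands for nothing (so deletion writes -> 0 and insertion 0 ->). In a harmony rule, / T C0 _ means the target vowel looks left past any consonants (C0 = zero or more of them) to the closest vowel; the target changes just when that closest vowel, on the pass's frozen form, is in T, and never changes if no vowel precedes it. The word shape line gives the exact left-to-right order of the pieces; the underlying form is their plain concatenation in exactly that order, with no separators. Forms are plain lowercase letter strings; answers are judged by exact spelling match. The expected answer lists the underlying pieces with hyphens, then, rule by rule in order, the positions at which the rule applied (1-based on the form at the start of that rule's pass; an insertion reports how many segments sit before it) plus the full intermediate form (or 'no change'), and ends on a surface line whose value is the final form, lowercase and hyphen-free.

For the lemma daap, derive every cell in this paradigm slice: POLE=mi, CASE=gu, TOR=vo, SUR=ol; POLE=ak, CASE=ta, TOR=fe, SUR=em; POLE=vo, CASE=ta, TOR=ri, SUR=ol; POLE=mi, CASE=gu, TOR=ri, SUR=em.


cell POLE=mi, CASE=gu, TOR=vo, SUR=ol:
underlying: daap-se-fi-di-bu
1. o -> e, u -> i / F C0 _: fires at position(s) 12: daapsefidibi
2. d -> t, g -> k / _ #: no change
3. f -> v, k -> g, p -> b, s -> z, t -> d / _ Z: no change
4. 0 -> i / C _ C: inserts after position(s) 4: daapisefidibi
surface: daapisefidibi

cell POLE=ak, CASE=ta, TOR=fe, SUR=em:
underlying: daap-zo-od-ka-kod
1. o -> e, u -> i / F C0 _: no change
2. d -> t, g -> k / _ #: fires at position(s) 13: daapzoodkakot
3. f -> v, k -> g, p -> b, s -> z, t -> d / _ Z: fires at position(s) 4: daabzoodkakot
4. 0 -> i / C _ C: inserts after position(s) 4, 8: daabizoodikakot
surface: daabizoodikakot

cell POLE=vo, CASE=ta, TOR=ri, SUR=ol:
underlying: daap-zu-le-ka-bu
1. o -> e, u -> i / F C0 _: no change
2. d -> t, g -> k / _ #: no change
3. f -> v, k -> g, p -> b, s -> z, t -> d / _ Z: fires at position(s) 4: daabzulekabu
4. 0 -> i / C _ C: inserts after position(s) 4: daabizulekabu
surface: daabizulekabu

cell POLE=mi, CASE=gu, TOR=ri, SUR=em:
underlying: daap-se-le-di-kod
1. o -> e, u -> i / F C0 _: fires at position(s) 12: daapselediked
2. d -> t, g -> k / _ #: fires at position(s) 13: daapselediket
3. f -> v, k -> g, p -> b, s -> z, t -> d / _ Z: no change
4. 0 -> i / C _ C: inserts after position(s) 4: daapiselediket
surface: daapiselediket
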